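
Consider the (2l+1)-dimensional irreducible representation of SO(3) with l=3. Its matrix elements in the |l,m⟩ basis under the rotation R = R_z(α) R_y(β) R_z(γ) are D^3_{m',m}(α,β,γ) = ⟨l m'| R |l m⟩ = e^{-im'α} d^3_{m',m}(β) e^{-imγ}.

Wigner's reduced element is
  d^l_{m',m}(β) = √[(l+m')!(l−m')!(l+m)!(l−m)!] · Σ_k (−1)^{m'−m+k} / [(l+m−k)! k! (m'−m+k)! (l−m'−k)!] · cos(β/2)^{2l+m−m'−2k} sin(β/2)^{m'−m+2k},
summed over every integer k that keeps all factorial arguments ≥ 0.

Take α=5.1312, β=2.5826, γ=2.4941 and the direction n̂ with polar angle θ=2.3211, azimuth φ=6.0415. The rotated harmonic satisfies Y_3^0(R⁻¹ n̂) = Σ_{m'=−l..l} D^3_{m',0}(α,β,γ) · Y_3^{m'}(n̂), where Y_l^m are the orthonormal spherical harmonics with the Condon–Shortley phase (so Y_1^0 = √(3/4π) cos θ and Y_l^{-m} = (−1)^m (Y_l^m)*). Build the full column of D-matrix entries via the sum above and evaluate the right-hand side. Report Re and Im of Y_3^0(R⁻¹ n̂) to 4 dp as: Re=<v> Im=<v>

Re=0.1005 Im=0.0000

Need the full column D^3_{m',0} for m'=−3..3 at α=5.1312, β=2.5826, γ=2.4941.
cos(β/2)=0.275872, sin(β/2)=0.961195
d^3_{-3,0}: single k=3 term ⇒ +0.083381;  D = -0.079295+0.025782i
d^3_{-2,0}: k∈[2..3] ⇒ +0.029310 -0.355811 = -0.326502;  D = +0.218505+0.242608i
d^3_{-1,0}: k∈[1..3] ⇒ +0.005320 -0.193761 +0.784068 = +0.595628;  D = +0.242227-0.544149i
d^3_{0,0}: k∈[0..3] ⇒ +0.000441 -0.048161 +0.584657 -0.788620 = -0.251682;  D = -0.251682+0.000000i
d^3_{1,0}: k∈[0..2] ⇒ -0.005320 +0.193761 -0.784068 = -0.595628;  D = -0.242227-0.544149i
d^3_{2,0}: k∈[0..1] ⇒ +0.029310 -0.355811 = -0.326502;  D = +0.218505-0.242608i
d^3_{3,0}: single k=0 term ⇒ -0.083381;  D = +0.079295+0.025782i
Y_3^{m'}(θ=2.3211,φ=6.0415) and Σ D·Y over m':
  (-0.0793+0.0258i)·(+0.1222+0.1083i)  (+0.2185+0.2426i)·(-0.3301-0.1733i)  (+0.2422-0.5441i)·(+0.3041+0.0749i)  (-0.2517+0.0000i)·(+0.1718+0.0000i)  (-0.2422-0.5441i)·(-0.3041+0.0749i)  (+0.2185-0.2426i)·(-0.3301+0.1733i)  (+0.0793+0.0258i)·(-0.1222+0.1083i)
Y_3^0(R⁻¹ n̂) = +0.100458+0.000000i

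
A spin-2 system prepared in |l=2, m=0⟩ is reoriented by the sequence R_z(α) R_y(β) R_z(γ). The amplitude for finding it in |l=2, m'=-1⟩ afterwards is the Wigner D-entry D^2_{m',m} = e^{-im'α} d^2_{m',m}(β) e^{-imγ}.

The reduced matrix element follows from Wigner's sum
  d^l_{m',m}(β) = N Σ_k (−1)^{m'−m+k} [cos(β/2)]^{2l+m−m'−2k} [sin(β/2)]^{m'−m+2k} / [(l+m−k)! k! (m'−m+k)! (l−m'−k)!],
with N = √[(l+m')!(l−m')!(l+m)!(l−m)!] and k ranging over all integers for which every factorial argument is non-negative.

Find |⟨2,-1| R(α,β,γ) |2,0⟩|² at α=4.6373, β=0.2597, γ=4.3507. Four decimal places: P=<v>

P=0.0924

Split into d^2_{-1,0}(β=0.2597) × two z-phases.
c=cos(0.2597/2)=0.991581, s=sin(0.2597/2)=0.129485; N=√[1·6·2·2]=4.898979
The bounds max(0,m−m')=1 and min(l+m,l−m')=2 give 2 terms
  k=1: (−1)^0·4.8990/(2)·0.9916^3·0.1295^1 = +0.309230
  k=2: (−1)^1·4.8990/(2)·0.9916^1·0.1295^3 = -0.005273
d^2_{-1,0}(0.2597) = +0.309230 -0.005273 = +0.303957
|D^2_{-1,0}|² = |d^2_{-1,0}(β)|² = (+0.303957)² = 0.092390 (the z-rotation phases have unit modulus)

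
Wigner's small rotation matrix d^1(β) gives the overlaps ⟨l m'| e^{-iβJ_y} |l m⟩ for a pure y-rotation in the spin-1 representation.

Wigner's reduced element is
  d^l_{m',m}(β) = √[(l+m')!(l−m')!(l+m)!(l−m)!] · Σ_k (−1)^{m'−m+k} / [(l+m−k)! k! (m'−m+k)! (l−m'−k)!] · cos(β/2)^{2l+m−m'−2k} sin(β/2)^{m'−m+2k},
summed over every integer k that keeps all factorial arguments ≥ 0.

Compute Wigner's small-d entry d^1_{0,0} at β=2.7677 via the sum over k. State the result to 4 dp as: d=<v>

d^1_{0,0}(β=2.7677) via Wigner's sum:
Half-angle: c=0.185859, s=0.982576. N=√(1·1·1·1)=1.000000
k: max(0,(0)−(0))=0 … min(1+(0),1−(0))=1
  k=0: (−1)^0·1.0000/(1)·0.1859^2·0.9826^0 = +0.034544
  k=1: (−1)^1·1.0000/(1)·0.1859^0·0.9826^2 = -0.965456
d^1_{0,0}(2.7677) = +0.034544 -0.965456 = -0.930913

d=-0.9309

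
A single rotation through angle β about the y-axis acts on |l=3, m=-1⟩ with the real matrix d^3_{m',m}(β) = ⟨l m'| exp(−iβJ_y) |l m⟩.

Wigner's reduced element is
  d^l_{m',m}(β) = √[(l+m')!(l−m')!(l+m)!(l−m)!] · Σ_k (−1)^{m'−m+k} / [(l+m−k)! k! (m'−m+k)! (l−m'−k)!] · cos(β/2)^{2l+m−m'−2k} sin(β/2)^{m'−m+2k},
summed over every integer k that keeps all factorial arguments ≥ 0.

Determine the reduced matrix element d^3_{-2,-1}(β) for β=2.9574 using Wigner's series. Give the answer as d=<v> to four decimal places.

d=-0.0048

d^3_{-2,-1}(β=2.9574) via Wigner's sum:
c=cos(2.9574/2)=0.091966, s=sin(2.9574/2)=0.995762; N=√[1·120·2·24]=75.894664
k∈{1,2} keeps every argument non-negative
  k=1: (−1)^0·75.8947/(24)·0.0920^5·0.9958^1 = +0.000021
  k=2: (−1)^1·75.8947/(12)·0.0920^3·0.9958^3 = -0.004857
d^3_{-2,-1}(2.9574) = +0.000021 -0.004857 = -0.004836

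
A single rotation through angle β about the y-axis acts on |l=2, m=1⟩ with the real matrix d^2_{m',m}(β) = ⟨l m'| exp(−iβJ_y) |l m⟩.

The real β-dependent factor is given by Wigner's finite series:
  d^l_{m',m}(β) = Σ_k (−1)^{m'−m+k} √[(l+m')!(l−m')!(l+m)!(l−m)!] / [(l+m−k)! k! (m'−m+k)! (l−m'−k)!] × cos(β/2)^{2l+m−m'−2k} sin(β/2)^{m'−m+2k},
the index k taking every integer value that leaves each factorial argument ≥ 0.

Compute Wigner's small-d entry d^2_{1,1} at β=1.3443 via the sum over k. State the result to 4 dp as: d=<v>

d=-0.3373

d^2_{1,1}(β=1.3443) via Wigner's sum:
Half-angle: c=0.782485, s=0.622670. N=√(6·1·6·1)=6.000000
Admissible k: 0..1 (factorial args all ≥0)
  k=0: (−1)^0·6.0000/(6)·0.7825^4·0.6227^0 = +0.374890
  k=1: (−1)^1·6.0000/(2)·0.7825^2·0.6227^2 = -0.712178
d^2_{1,1}(1.3443) = +0.374890 -0.712178 = -0.337288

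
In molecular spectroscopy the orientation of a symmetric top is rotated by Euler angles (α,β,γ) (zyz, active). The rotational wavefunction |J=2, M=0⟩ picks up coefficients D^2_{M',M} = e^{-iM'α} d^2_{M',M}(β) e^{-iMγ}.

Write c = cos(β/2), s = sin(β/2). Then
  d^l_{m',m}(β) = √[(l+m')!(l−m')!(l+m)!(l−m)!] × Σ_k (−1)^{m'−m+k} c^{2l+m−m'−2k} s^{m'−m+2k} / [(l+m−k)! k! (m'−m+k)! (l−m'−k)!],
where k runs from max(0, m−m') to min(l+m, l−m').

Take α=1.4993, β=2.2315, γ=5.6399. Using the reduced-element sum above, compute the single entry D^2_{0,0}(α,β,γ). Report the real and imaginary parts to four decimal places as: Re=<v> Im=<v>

Re=0.0649 Im=0.0000

D^2_{0,0}(1.4993,2.2315,5.6399) = e^{-i·0·1.4993}·d^2_{0,0}(2.2315)·e^{-i·0·5.6399}. Compute d first:
Half-angle: c=0.439504, s=0.898241. N=√(2·2·2·2)=4.000000
k∈{0,1,2} keeps every argument non-negative
  k=0: (−1)^0·4.0000/(4)·0.4395^4·0.8982^0 = +0.037312
  k=1: (−1)^1·4.0000/(1)·0.4395^2·0.8982^2 = -0.623406
  k=2: (−1)^2·4.0000/(4)·0.4395^0·0.8982^4 = +0.650985
d^2_{0,0}(2.2315) = +0.037312 -0.623406 +0.650985 = +0.064891
Phases: e^{-i·(0)·1.4993}=+1.000000+0.000000i, e^{-i·(0)·5.6399}=+1.000000+0.000000i ⇒ D=+0.064891+0.000000i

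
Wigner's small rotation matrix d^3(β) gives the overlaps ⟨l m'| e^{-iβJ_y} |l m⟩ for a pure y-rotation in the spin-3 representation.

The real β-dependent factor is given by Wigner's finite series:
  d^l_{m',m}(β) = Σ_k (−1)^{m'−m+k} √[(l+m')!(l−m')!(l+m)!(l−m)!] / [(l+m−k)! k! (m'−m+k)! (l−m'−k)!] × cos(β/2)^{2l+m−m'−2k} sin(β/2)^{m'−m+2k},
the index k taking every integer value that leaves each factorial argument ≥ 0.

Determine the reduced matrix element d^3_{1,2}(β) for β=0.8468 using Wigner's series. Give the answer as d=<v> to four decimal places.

d=0.4860

d^3_{1,2}(β=0.8468) via Wigner's sum:
c=cos(0.8468/2)=0.911697, s=sin(0.8468/2)=0.410863; N=√[24·2·120·1]=75.894664
k: max(0,(2)−(1))=1 … min(3+(2),3−(1))=2
  k=1: (−1)^0·75.8947/(24)·0.9117^5·0.4109^1 = +0.818370
  k=2: (−1)^1·75.8947/(12)·0.9117^3·0.4109^3 = -0.332408
d^3_{1,2}(0.8468) = +0.818370 -0.332408 = +0.485962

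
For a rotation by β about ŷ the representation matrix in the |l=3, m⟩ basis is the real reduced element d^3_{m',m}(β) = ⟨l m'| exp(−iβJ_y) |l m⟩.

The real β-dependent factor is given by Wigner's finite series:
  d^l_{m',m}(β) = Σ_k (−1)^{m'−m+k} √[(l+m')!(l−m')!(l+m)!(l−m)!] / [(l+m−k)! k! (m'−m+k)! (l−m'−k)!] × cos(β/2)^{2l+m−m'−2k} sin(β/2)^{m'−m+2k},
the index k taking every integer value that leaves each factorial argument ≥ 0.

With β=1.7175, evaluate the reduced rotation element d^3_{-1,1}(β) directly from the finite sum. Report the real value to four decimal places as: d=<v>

d=-0.3068

d^3_{-1,1}(β=1.7175) via Wigner's sum:
c=cos(1.7175/2)=0.653384, s=sin(1.7175/2)=0.757026; N=√[2·24·24·2]=48.000000
The bounds max(0,m−m')=2 and min(l+m,l−m')=4 give 3 terms
  k=2: (−1)^0·48.0000/(8)·0.6534^4·0.7570^2 = +0.626683
  k=3: (−1)^1·48.0000/(6)·0.6534^2·0.7570^4 = -1.121686
  k=4: (−1)^2·48.0000/(48)·0.6534^0·0.7570^6 = +0.188220
d^3_{-1,1}(1.7175) = +0.626683 -1.121686 +0.188220 = -0.306783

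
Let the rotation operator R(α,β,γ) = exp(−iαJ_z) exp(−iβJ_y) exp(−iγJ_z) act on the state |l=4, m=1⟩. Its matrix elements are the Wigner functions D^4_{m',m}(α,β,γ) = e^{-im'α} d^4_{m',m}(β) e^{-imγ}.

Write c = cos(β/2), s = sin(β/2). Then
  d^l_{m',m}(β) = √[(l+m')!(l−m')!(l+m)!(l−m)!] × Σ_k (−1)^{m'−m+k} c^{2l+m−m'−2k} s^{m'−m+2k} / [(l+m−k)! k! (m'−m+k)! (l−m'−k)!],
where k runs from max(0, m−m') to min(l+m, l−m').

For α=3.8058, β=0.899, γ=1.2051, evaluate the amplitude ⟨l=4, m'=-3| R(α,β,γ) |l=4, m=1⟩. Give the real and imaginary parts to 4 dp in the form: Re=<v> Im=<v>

First d^4_{-3,1}(β=0.899), then the phase factors e^{-i(-3)α} and e^{-i(1)γ}:
With c≡cos(β/2)=0.900664 and s≡sin(β/2)=0.434515, N=[1·5040·120·6]^{1/2}=1904.940944
The bounds max(0,m−m')=4 and min(l+m,l−m')=5 give 2 terms
  k=4: (−1)^0·1904.9409/(144)·0.9007^4·0.4345^4 = +0.310307
  k=5: (−1)^1·1904.9409/(240)·0.9007^2·0.4345^6 = -0.043334
d^4_{-3,1}(0.899) = +0.310307 -0.043334 = +0.266973
D = (+0.409427-0.912343i)·(+0.266973)·(+0.357600-0.933875i) = -0.188377-0.189179i

Re=-0.1884 Im=-0.1892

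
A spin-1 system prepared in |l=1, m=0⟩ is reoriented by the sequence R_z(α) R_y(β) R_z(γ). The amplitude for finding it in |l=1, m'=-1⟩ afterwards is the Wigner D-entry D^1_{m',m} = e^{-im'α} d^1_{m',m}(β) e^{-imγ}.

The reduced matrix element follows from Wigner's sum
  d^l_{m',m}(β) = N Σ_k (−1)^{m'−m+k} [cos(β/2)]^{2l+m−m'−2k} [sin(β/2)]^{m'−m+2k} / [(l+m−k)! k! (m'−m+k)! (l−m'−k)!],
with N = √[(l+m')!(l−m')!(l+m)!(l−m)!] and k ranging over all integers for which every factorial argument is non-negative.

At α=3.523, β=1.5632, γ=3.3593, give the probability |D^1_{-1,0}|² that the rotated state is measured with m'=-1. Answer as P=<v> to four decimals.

P=0.5000

First d^1_{-1,0}(β=1.5632), then the phase factors e^{-i(-1)α} and e^{-i(0)γ}:
c=cos(1.5632/2)=0.709787, s=sin(1.5632/2)=0.704416; N=√[1·2·1·1]=1.414214
k∈{1} keeps every argument non-negative
  k=1: (−1)^0·1.4142/(1)·0.7098^1·0.7044^1 = +0.707086
d^1_{-1,0}(1.5632) = +0.707086
|D^1_{-1,0}|² = |d^1_{-1,0}(β)|² = (+0.707086)² = 0.499971 (the z-rotation phases have unit modulus)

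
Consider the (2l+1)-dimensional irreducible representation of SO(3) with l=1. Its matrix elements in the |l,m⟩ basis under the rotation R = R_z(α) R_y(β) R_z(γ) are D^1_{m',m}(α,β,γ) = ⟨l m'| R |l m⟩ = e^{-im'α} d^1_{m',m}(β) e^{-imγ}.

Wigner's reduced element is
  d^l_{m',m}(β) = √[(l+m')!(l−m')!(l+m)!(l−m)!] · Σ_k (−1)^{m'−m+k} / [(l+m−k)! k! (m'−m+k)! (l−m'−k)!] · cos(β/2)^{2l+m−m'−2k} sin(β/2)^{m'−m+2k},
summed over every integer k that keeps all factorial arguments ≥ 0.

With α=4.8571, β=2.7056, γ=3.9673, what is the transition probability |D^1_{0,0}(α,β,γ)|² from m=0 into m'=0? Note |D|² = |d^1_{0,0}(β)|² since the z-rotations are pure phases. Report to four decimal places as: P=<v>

First d^1_{0,0}(β=2.7056), then the phase factors e^{-i(0)α} and e^{-i(0)γ}:
c=cos(2.7056/2)=0.216274, s=sin(2.7056/2)=0.976333; N=√[1·1·1·1]=1.000000
Admissible k: 0..1 (factorial args all ≥0)
  k=0: (−1)^0·1.0000/(1)·0.2163^2·0.9763^0 = +0.046774
  k=1: (−1)^1·1.0000/(1)·0.2163^0·0.9763^2 = -0.953226
d^1_{0,0}(2.7056) = +0.046774 -0.953226 = -0.906451
|D^1_{0,0}|² = |d^1_{0,0}(β)|² = (-0.906451)² = 0.821654 (the z-rotation phases have unit modulus)

P=0.8217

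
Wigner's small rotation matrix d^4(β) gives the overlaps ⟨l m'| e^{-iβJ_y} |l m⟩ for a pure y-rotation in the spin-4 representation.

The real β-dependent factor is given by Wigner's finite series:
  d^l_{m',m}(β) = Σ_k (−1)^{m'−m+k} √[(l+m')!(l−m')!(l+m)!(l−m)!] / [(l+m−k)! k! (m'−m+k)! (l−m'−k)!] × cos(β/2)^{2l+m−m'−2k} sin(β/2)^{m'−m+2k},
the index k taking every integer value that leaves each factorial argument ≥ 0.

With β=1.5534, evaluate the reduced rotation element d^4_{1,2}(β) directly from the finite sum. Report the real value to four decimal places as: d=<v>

d^4_{1,2}(β=1.5534) via Wigner's sum:
c=cos(1.5534/2)=0.713230, s=sin(1.5534/2)=0.700930; N=√[120·6·720·2]=1018.233765
The bounds max(0,m−m')=1 and min(l+m,l−m')=3 give 3 terms
  k=1: (−1)^0·1018.2338/(240)·0.7132^7·0.7009^1 = +0.279203
  k=2: (−1)^1·1018.2338/(48)·0.7132^5·0.7009^3 = -1.348276
  k=3: (−1)^2·1018.2338/(72)·0.7132^3·0.7009^5 = +0.868114
d^4_{1,2}(1.5534) = +0.279203 -1.348276 +0.868114 = -0.200960

d=-0.2010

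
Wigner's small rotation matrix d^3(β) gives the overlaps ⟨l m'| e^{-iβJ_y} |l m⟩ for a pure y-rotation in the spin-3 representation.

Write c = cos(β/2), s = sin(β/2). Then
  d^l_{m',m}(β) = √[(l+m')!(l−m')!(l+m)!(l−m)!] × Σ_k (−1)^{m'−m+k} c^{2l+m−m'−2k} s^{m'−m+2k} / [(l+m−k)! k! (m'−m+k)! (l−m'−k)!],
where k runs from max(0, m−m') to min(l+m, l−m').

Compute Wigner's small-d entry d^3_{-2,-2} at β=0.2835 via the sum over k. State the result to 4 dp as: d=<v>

d^3_{-2,-2}(β=0.2835) via Wigner's sum:
c=cos(0.2835/2)=0.989970, s=sin(0.2835/2)=0.141276; N=√[1·120·1·120]=120.000000
The bounds max(0,m−m')=0 and min(l+m,l−m')=1 give 2 terms
  k=0: (−1)^0·120.0000/(120)·0.9900^6·0.1413^0 = +0.941311
  k=1: (−1)^1·120.0000/(24)·0.9900^4·0.1413^2 = -0.095850
d^3_{-2,-2}(0.2835) = +0.941311 -0.095850 = +0.845460

d=0.8455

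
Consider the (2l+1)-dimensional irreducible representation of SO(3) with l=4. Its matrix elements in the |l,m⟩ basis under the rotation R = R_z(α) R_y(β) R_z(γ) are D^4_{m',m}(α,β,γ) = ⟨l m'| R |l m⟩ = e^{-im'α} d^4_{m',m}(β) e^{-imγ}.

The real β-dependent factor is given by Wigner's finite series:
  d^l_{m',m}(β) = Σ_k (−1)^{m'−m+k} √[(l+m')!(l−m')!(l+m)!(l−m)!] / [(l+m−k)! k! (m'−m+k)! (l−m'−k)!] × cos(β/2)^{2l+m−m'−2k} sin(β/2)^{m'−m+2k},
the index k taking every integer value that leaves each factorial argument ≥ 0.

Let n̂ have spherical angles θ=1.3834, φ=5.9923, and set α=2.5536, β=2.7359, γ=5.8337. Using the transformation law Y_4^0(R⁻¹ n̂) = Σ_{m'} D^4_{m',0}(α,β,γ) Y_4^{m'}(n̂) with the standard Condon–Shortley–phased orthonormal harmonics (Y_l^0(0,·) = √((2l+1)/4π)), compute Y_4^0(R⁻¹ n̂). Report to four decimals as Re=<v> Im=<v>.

Re=-0.2953 Im=0.0000

Need the full column D^4_{m',0} for m'=−4..4 at α=2.5536, β=2.7359, γ=5.8337.
cos(β/2)=0.201458, sin(β/2)=0.979497
d^4_{-4,0}: single k=4 term ⇒ +0.012685;  D = -0.008932-0.009008i
d^4_{-3,0}: k∈[3..4] ⇒ +0.003690 -0.087224 = -0.083534;  D = -0.016037-0.081980i
d^4_{-2,0}: k∈[2..4] ⇒ +0.000608 -0.038357 +0.340024 = +0.302276;  D = +0.116266-0.279022i
d^4_{-1,0}: k∈[1..4] ⇒ +0.000059 -0.008368 +0.197805 -0.779331 = -0.589835;  D = +0.490776-0.327177i
d^4_{0,0}: k∈[0..4] ⇒ +0.000003 -0.001026 +0.054583 -0.573467 +0.847277 = +0.327369;  D = +0.327369+0.000000i
d^4_{1,0}: k∈[0..3] ⇒ -0.000059 +0.008368 -0.197805 +0.779331 = +0.589835;  D = -0.490776-0.327177i
d^4_{2,0}: k∈[0..2] ⇒ +0.000608 -0.038357 +0.340024 = +0.302276;  D = +0.116266+0.279022i
d^4_{3,0}: k∈[0..1] ⇒ -0.003690 +0.087224 = +0.083534;  D = +0.016037-0.081980i
d^4_{4,0}: single k=0 term ⇒ +0.012685;  D = -0.008932+0.009008i
Y_4^{m'}(θ=1.3834,φ=5.9923) and Σ D·Y over m':
  (-0.0089-0.0090i)·(+0.1633+0.3786i)  (-0.0160-0.0820i)·(+0.1422+0.1694i)  (+0.1163-0.2790i)·(-0.2042-0.1343i)  (+0.4908-0.3272i)·(-0.2287-0.0685i)  (+0.3274+0.0000i)·(+0.2117+0.0000i)  (-0.4908-0.3272i)·(+0.2287-0.0685i)  (+0.1163+0.2790i)·(-0.2042+0.1343i)  (+0.0160-0.0820i)·(-0.1422+0.1694i)  (-0.0089+0.0090i)·(+0.1633-0.3786i)
Y_4^0(R⁻¹ n̂) = -0.295339+0.000000i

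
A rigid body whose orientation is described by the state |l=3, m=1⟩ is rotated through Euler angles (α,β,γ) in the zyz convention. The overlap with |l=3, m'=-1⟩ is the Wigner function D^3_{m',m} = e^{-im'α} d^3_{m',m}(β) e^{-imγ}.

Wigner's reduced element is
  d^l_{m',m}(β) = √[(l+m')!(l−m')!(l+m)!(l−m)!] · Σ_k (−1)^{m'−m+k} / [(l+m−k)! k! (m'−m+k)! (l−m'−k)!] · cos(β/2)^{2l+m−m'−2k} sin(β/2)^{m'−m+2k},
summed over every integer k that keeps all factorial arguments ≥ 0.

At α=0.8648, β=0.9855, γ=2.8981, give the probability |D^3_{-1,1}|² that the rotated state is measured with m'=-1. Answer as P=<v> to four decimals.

First d^3_{-1,1}(β=0.9855), then the phase factors e^{-i(-1)α} and e^{-i(1)γ}:
With c≡cos(β/2)=0.881035 and s≡sin(β/2)=0.473051, N=[2·24·24·2]^{1/2}=48.000000
k∈{2,3,4} keeps every argument non-negative
  k=2: (−1)^0·48.0000/(8)·0.8810^4·0.4731^2 = +0.808983
  k=3: (−1)^1·48.0000/(6)·0.8810^2·0.4731^4 = -0.310962
  k=4: (−1)^2·48.0000/(48)·0.8810^0·0.4731^6 = +0.011206
d^3_{-1,1}(0.9855) = +0.808983 -0.310962 +0.011206 = +0.509228
|D^3_{-1,1}|² = |d^3_{-1,1}(β)|² = (+0.509228)² = 0.259313 (the z-rotation phases have unit modulus)

P=0.2593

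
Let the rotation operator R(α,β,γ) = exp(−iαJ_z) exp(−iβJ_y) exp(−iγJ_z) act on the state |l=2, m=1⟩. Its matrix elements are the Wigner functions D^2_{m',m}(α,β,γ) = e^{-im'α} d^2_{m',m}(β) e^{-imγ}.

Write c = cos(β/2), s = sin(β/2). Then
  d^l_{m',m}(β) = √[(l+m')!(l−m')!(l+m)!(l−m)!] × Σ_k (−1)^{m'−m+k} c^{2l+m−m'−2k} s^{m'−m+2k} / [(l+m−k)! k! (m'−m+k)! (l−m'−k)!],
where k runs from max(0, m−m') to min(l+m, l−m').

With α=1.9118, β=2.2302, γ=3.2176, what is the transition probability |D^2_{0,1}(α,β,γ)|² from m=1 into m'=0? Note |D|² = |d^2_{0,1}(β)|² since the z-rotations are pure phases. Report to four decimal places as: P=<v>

Split into d^2_{0,1}(β=2.2302) × two z-phases.
With c≡cos(β/2)=0.440088 and s≡sin(β/2)=0.897955, N=[2·2·6·1]^{1/2}=4.898979
k∈{1,2} keeps every argument non-negative
  k=1: (−1)^0·4.8990/(2)·0.4401^3·0.8980^1 = +0.187477
  k=2: (−1)^1·4.8990/(2)·0.4401^1·0.8980^3 = -0.780510
d^2_{0,1}(2.2302) = +0.187477 -0.780510 = -0.593033
|D^2_{0,1}|² = |d^2_{0,1}(β)|² = (-0.593033)² = 0.351688 (the z-rotation phases have unit modulus)

P=0.3517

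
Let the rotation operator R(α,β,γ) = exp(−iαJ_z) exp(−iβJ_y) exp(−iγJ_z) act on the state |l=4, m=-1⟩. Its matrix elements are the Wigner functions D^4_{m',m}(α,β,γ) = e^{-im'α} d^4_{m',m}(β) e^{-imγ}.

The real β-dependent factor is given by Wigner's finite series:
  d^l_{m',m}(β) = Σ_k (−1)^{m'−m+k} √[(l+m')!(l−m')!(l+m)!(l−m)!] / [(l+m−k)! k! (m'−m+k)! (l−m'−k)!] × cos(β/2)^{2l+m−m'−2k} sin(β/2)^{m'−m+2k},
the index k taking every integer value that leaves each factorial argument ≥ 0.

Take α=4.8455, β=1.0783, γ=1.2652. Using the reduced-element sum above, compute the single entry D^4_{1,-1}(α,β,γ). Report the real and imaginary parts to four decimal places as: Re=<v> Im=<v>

First d^4_{1,-1}(β=1.0783), then the phase factors e^{-i(1)α} and e^{-i(-1)γ}:
c=cos(1.0783/2)=0.858145, s=sin(1.0783/2)=0.513407; N=√[120·6·6·120]=720.000000
k: max(0,(-1)−(1))=0 … min(4+(-1),4−(1))=3
  k=0: (−1)^2·720.0000/(72)·0.8581^6·0.5134^2 = +1.052661
  k=1: (−1)^3·720.0000/(24)·0.8581^4·0.5134^4 = -1.130345
  k=2: (−1)^4·720.0000/(48)·0.8581^2·0.5134^6 = +0.202294
  k=3: (−1)^5·720.0000/(720)·0.8581^0·0.5134^8 = -0.004827
d^4_{1,-1}(1.0783) = +1.052661 -1.130345 +0.202294 -0.004827 = +0.119782
Phases: e^{-i·(1)·4.8455}=+0.132718+0.991154i, e^{-i·(-1)·1.2652}=+0.300862+0.953668i ⇒ D=-0.108439+0.050880i

Re=-0.1084 Im=0.0509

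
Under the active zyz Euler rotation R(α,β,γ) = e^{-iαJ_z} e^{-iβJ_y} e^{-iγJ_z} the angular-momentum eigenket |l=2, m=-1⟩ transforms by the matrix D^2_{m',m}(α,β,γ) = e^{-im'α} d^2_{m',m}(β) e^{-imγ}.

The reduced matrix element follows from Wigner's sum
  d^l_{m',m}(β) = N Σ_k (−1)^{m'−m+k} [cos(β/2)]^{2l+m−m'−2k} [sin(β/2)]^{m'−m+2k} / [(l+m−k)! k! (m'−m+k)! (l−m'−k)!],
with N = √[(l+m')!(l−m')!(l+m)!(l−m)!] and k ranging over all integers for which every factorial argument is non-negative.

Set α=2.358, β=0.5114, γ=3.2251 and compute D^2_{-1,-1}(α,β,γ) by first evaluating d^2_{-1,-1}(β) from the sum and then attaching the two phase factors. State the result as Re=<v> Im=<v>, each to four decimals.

Split into d^2_{-1,-1}(β=0.5114) × two z-phases.
Half-angle: c=0.967486, s=0.252923. N=√(1·6·1·6)=6.000000
k: max(0,(-1)−(-1))=0 … min(2+(-1),2−(-1))=1
  k=0: (−1)^0·6.0000/(6)·0.9675^4·0.2529^0 = +0.876152
  k=1: (−1)^1·6.0000/(2)·0.9675^2·0.2529^2 = -0.179633
d^2_{-1,-1}(0.5114) = +0.876152 -0.179633 = +0.696519
Phases: e^{-i·(-1)·2.358}=-0.708382+0.705829i, e^{-i·(-1)·3.2251}=-0.996515-0.083410i ⇒ D=+0.532689-0.448755i

Re=0.5327 Im=-0.4488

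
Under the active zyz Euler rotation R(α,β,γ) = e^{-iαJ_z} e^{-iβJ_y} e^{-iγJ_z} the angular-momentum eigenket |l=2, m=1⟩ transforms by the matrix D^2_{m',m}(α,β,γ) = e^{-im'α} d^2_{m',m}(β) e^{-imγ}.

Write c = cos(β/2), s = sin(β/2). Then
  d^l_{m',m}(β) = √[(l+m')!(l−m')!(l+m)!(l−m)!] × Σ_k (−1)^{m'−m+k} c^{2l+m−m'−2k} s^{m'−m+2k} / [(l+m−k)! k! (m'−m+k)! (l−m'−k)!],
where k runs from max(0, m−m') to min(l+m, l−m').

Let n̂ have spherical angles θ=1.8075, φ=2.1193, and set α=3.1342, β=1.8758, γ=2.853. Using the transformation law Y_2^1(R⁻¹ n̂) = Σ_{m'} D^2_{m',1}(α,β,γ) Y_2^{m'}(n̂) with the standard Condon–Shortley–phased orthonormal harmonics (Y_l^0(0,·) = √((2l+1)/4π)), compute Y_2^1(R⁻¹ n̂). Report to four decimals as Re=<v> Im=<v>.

Need the full column D^2_{m',1} for m'=−2..2 at α=3.1342, β=1.8758, γ=2.853.
cos(β/2)=0.591483, sin(β/2)=0.806318
d^2_{-2,1}: single k=3 term ⇒ +0.620141;  D = -0.597040-0.167686i
d^2_{-1,1}: k∈[2..3] ⇒ +0.682366 -0.422693 = +0.259674;  D = +0.249474+0.072062i
d^2_{0,1}: k∈[1..2] ⇒ +0.408703 -0.759515 = -0.350812;  D = +0.336304+0.099842i
d^2_{1,1}: k∈[0..1] ⇒ +0.122396 -0.682366 = -0.559970;  D = -0.535620-0.163333i
d^2_{2,1}: single k=0 term ⇒ -0.333705;  D = +0.318465+0.099693i
Y_2^{m'}(θ=1.8075,φ=2.1193) and Σ D·Y over m':
  (-0.5970-0.1677i)·(-0.1666+0.3248i)  (+0.2495+0.0721i)·(+0.0918+0.1503i)  (+0.3363+0.0998i)·(-0.2634+0.0000i)  (-0.5356-0.1633i)·(-0.0918+0.1503i)  (+0.3185+0.0997i)·(-0.1666-0.3248i)
Y_2^1(R⁻¹ n̂) = +0.130486-0.333733i

Re=0.1305 Im=-0.3337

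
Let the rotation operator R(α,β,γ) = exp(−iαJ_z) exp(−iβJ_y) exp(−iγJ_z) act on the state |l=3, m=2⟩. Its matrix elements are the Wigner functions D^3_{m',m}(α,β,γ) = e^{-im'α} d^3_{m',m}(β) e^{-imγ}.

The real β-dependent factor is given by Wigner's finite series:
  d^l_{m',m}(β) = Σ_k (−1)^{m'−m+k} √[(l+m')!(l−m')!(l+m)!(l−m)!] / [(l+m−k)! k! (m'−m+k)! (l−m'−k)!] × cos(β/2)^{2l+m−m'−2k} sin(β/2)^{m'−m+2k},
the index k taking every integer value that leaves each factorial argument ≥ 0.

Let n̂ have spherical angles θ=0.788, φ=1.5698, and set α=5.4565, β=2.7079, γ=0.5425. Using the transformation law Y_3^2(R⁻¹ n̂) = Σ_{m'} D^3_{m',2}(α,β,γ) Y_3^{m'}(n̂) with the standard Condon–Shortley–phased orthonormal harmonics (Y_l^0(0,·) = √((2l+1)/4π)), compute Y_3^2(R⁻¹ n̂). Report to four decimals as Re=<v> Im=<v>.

Re=-0.0498 Im=-0.2247

Need the full column D^3_{m',2} for m'=−3..3 at α=5.4565, β=2.7079, γ=0.5425.
cos(β/2)=0.215151, sin(β/2)=0.976581
d^3_{-3,2}: single k=5 term ⇒ +0.468123;  D = -0.426774+0.192361i
d^3_{-2,2}: k∈[4..5] ⇒ +0.210518 -0.867459 = -0.656941;  D = +0.604256+0.257773i
d^3_{-1,2}: k∈[3..4] ⇒ +0.058666 -0.604344 = -0.545678;  D = +0.182434+0.514279i
d^3_{0,2}: k∈[2..3] ⇒ +0.011193 -0.230611 = -0.219418;  D = -0.102449+0.194032i
d^3_{1,2}: k∈[1..2] ⇒ +0.001424 -0.058666 = -0.057242;  D = -0.055343+0.014623i
d^3_{2,2}: k∈[0..1] ⇒ +0.000099 -0.010218 = -0.010119;  D = -0.008528-0.005446i
d^3_{3,2}: single k=0 term ⇒ -0.001103;  D = -0.000193-0.001086i
Y_3^{m'}(θ=0.788,φ=1.5698) and Σ D·Y over m':
  (-0.4268+0.1924i)·(-0.0004+0.1487i)  (+0.6043+0.2578i)·(-0.3623-0.0007i)  (+0.1824+0.5143i)·(+0.0003-0.3407i)  (-0.1024+0.1940i)·(-0.1350+0.0000i)  (-0.0553+0.0146i)·(-0.0003-0.3407i)  (-0.0085-0.0054i)·(-0.3623+0.0007i)  (-0.0002-0.0011i)·(+0.0004+0.1487i)
Y_3^2(R⁻¹ n̂) = -0.049757-0.224738i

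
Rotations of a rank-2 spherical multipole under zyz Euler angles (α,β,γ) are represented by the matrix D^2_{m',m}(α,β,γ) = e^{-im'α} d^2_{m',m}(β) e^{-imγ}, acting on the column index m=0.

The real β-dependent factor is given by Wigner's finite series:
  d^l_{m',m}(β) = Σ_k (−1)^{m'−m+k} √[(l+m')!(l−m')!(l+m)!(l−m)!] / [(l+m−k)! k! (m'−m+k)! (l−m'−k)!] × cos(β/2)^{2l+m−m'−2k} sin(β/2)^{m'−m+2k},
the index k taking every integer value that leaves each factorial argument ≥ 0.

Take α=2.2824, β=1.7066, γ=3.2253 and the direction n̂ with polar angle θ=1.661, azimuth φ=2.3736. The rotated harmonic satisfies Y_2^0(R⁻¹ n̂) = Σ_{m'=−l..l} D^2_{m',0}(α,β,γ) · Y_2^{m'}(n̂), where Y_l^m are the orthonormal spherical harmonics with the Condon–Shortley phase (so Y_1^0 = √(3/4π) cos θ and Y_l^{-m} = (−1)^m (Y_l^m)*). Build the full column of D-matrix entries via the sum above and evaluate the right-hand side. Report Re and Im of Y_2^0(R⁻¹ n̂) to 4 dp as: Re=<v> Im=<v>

Re=0.6211 Im=0.0000

Need the full column D^2_{m',0} for m'=−2..2 at α=2.2824, β=1.7066, γ=3.2253.
cos(β/2)=0.657500, sin(β/2)=0.753454
d^2_{-2,0}: single k=2 term ⇒ +0.601148;  D = -0.088401-0.594613i
d^2_{-1,0}: k∈[1..2] ⇒ +0.524591 -0.688878 = -0.164287;  D = +0.107288-0.124417i
d^2_{0,0}: k∈[0..2] ⇒ +0.186889 -0.981670 +0.322276 = -0.472506;  D = -0.472506+0.000000i
d^2_{1,0}: k∈[0..1] ⇒ -0.524591 +0.688878 = +0.164287;  D = -0.107288-0.124417i
d^2_{2,0}: single k=0 term ⇒ +0.601148;  D = -0.088401+0.594613i
Y_2^{m'}(θ=1.661,φ=2.3736) and Σ D·Y over m':
  (-0.0884-0.5946i)·(+0.0133+0.3829i)  (+0.1073-0.1244i)·(+0.0499+0.0481i)  (-0.4725+0.0000i)·(-0.3077+0.0000i)  (-0.1073-0.1244i)·(-0.0499+0.0481i)  (-0.0884+0.5946i)·(+0.0133-0.3829i)
Y_2^0(R⁻¹ n̂) = +0.621081+0.000000i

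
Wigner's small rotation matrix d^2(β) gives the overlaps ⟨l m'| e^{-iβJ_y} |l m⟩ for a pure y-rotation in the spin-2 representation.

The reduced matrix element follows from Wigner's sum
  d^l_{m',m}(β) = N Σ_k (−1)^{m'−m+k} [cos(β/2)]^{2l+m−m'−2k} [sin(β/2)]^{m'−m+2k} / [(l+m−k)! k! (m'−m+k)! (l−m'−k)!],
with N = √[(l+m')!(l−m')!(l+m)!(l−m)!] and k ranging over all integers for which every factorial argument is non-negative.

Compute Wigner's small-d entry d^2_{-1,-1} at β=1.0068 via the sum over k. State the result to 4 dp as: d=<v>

d^2_{-1,-1}(β=1.0068) via Wigner's sum:
With c≡cos(β/2)=0.875947 and s≡sin(β/2)=0.482407, N=[1·6·1·6]^{1/2}=6.000000
The bounds max(0,m−m')=0 and min(l+m,l−m')=1 give 2 terms
  k=0: (−1)^0·6.0000/(6)·0.8759^4·0.4824^0 = +0.588725
  k=1: (−1)^1·6.0000/(2)·0.8759^2·0.4824^2 = -0.535678
d^2_{-1,-1}(1.0068) = +0.588725 -0.535678 = +0.053047

d=0.0530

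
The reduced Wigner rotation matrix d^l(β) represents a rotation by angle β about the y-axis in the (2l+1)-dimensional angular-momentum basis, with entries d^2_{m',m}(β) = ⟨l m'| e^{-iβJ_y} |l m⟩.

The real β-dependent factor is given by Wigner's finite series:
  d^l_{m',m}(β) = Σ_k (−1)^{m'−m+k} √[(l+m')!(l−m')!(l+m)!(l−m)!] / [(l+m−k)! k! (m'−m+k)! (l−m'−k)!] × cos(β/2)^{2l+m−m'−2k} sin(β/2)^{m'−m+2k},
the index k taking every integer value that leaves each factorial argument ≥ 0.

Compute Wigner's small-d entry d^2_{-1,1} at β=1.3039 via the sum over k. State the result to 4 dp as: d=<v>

d=0.5623

d^2_{-1,1}(β=1.3039) via Wigner's sum:
c=cos(1.3039/2)=0.794902, s=sin(1.3039/2)=0.606738; N=√[1·6·6·1]=6.000000
Admissible k: 2..3 (factorial args all ≥0)
  k=2: (−1)^0·6.0000/(2)·0.7949^2·0.6067^2 = +0.697831
  k=3: (−1)^1·6.0000/(6)·0.7949^0·0.6067^4 = -0.135520
d^2_{-1,1}(1.3039) = +0.697831 -0.135520 = +0.562311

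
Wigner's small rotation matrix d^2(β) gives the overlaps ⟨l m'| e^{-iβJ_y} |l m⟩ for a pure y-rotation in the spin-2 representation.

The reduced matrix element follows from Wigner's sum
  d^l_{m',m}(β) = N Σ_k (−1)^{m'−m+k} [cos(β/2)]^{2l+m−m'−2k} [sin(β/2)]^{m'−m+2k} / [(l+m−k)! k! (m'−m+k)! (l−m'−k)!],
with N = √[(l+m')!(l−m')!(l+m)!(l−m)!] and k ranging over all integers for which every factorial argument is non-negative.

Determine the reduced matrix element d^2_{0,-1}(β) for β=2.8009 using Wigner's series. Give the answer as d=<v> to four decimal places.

d^2_{0,-1}(β=2.8009) via Wigner's sum:
With c≡cos(β/2)=0.169524 and s≡sin(β/2)=0.985526, N=[2·2·1·6]^{1/2}=4.898979
k: max(0,(-1)−(0))=0 … min(2+(-1),2−(0))=1
  k=0: (−1)^1·4.8990/(2)·0.1695^3·0.9855^1 = -0.011761
  k=1: (−1)^2·4.8990/(2)·0.1695^1·0.9855^3 = +0.397476
d^2_{0,-1}(2.8009) = -0.011761 +0.397476 = +0.385715

d=0.3857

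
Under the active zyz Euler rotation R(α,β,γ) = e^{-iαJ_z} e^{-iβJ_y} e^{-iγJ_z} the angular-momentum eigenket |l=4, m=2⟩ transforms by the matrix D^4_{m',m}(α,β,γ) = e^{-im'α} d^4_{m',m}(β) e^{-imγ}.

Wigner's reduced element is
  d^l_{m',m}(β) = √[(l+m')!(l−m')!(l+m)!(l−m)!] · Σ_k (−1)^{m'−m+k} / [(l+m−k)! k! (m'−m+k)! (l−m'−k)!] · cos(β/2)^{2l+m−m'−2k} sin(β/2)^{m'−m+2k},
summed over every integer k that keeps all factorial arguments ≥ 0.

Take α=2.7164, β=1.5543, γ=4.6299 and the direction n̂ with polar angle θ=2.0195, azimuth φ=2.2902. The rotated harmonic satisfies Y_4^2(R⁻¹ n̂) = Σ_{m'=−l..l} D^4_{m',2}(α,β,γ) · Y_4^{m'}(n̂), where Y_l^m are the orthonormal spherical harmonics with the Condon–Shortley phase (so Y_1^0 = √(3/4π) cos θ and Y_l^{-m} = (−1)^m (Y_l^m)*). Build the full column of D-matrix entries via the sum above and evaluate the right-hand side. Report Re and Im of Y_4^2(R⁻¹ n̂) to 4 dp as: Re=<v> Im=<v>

Re=-0.1398 Im=0.3867

Need the full column D^4_{m',2} for m'=−4..4 at α=2.7164, β=1.5543, γ=4.6299.
cos(β/2)=0.712915, sin(β/2)=0.701250
d^4_{-4,2}: single k=6 term ⇒ +0.319811;  D = -0.011192+0.319615i
d^4_{-3,2}: k∈[5..6] ⇒ +0.689707 -0.222441 = +0.467266;  D = +0.207524-0.418654i
d^4_{-2,2}: k∈[4..6] ⇒ +0.936990 -0.725263 +0.058477 = +0.270204;  D = -0.209181+0.171036i
d^4_{-1,2}: k∈[3..5] ⇒ +0.898097 -1.303423 +0.252224 = -0.153102;  D = -0.147948+0.039391i
d^4_{0,2}: k∈[2..4] ⇒ +0.612483 -1.580278 +0.573371 = -0.394424;  D = +0.389069+0.064777i
d^4_{1,2}: k∈[1..3] ⇒ +0.278467 -1.347145 +0.868949 = -0.199730;  D = -0.165945-0.111150i
d^4_{2,2}: k∈[0..2] ⇒ +0.066727 -0.774737 +0.936990 = +0.228980;  D = -0.120744-0.194558i
d^4_{3,2}: k∈[0..1] ⇒ -0.245585 +0.712842 = +0.467258;  D = +0.060684+0.463300i
d^4_{4,2}: single k=0 term ⇒ +0.341627;  D = +0.099309-0.326874i
Y_4^{m'}(θ=2.0195,φ=2.2902) and Σ D·Y over m':
  (-0.0112+0.3196i)·(-0.2815-0.0761i)  (+0.2075-0.4187i)·(-0.3306+0.2201i)  (-0.2092+0.1710i)·(-0.0113+0.0854i)  (-0.1479+0.0394i)·(-0.2050-0.2340i)  (+0.3891+0.0648i)·(-0.1487+0.0000i)  (-0.1659-0.1112i)·(+0.2050-0.2340i)  (-0.1207-0.1946i)·(-0.0113-0.0854i)  (+0.0607+0.4633i)·(+0.3306+0.2201i)  (+0.0993-0.3269i)·(-0.2815+0.0761i)
Y_4^2(R⁻¹ n̂) = -0.139821+0.386731i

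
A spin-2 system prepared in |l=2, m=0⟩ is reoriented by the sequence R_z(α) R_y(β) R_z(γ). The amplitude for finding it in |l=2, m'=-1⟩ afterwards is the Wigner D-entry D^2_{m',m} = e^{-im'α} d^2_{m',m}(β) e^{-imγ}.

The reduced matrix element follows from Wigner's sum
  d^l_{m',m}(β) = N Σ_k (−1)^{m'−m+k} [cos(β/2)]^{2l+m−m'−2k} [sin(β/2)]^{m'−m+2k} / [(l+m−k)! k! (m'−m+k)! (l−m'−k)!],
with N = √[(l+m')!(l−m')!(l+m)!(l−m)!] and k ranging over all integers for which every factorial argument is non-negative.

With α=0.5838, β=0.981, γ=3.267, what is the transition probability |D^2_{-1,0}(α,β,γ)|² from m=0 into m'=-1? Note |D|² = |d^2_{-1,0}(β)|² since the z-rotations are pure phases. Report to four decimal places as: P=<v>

P=0.3205

First d^2_{-1,0}(β=0.981), then the phase factors e^{-i(-1)α} and e^{-i(0)γ}:
c=cos(0.981/2)=0.882097, s=sin(0.981/2)=0.471067; N=√[1·6·2·2]=4.898979
Admissible k: 1..2 (factorial args all ≥0)
  k=1: (−1)^0·4.8990/(2)·0.8821^3·0.4711^1 = +0.791969
  k=2: (−1)^1·4.8990/(2)·0.8821^1·0.4711^3 = -0.225860
d^2_{-1,0}(0.981) = +0.791969 -0.225860 = +0.566108
|D^2_{-1,0}|² = |d^2_{-1,0}(β)|² = (+0.566108)² = 0.320478 (the z-rotation phases have unit modulus)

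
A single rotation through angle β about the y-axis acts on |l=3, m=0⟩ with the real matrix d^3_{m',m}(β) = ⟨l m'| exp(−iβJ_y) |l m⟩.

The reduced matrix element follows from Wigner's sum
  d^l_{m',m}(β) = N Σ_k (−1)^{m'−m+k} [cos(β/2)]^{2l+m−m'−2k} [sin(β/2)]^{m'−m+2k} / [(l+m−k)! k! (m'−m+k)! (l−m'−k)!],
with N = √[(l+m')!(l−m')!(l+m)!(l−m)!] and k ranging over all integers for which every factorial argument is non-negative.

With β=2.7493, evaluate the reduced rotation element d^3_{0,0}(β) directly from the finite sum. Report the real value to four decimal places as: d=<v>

d=-0.5864

d^3_{0,0}(β=2.7493) via Wigner's sum:
With c≡cos(β/2)=0.194891 and s≡sin(β/2)=0.980825, N=[6·6·6·6]^{1/2}=36.000000
Admissible k: 0..3 (factorial args all ≥0)
  k=0: (−1)^0·36.0000/(36)·0.1949^6·0.9808^0 = +0.000055
  k=1: (−1)^1·36.0000/(4)·0.1949^4·0.9808^2 = -0.012491
  k=2: (−1)^2·36.0000/(4)·0.1949^2·0.9808^4 = +0.316368
  k=3: (−1)^3·36.0000/(36)·0.1949^0·0.9808^6 = -0.890326
d^3_{0,0}(2.7493) = +0.000055 -0.012491 +0.316368 -0.890326 = -0.586394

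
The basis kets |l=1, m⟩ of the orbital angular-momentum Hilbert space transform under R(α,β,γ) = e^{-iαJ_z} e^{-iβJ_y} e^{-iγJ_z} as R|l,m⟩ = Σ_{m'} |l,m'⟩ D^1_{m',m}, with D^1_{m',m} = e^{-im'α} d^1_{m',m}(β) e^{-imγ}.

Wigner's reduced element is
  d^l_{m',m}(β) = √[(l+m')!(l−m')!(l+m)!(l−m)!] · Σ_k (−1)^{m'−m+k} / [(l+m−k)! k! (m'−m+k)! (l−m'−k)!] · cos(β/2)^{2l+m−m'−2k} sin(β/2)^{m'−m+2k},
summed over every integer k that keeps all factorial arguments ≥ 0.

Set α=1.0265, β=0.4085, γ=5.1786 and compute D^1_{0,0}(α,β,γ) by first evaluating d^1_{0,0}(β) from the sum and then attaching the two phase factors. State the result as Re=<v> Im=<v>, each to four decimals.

Re=0.9177 Im=0.0000

Split into d^1_{0,0}(β=0.4085) × two z-phases.
Half-angle: c=0.979213, s=0.202833. N=√(1·1·1·1)=1.000000
k∈{0,1} keeps every argument non-negative
  k=0: (−1)^0·1.0000/(1)·0.9792^2·0.2028^0 = +0.958859
  k=1: (−1)^1·1.0000/(1)·0.9792^0·0.2028^2 = -0.041141
d^1_{0,0}(0.4085) = +0.958859 -0.041141 = +0.917718
D = (+1.000000+0.000000i)·(+0.917718)·(+1.000000+0.000000i) = +0.917718+0.000000i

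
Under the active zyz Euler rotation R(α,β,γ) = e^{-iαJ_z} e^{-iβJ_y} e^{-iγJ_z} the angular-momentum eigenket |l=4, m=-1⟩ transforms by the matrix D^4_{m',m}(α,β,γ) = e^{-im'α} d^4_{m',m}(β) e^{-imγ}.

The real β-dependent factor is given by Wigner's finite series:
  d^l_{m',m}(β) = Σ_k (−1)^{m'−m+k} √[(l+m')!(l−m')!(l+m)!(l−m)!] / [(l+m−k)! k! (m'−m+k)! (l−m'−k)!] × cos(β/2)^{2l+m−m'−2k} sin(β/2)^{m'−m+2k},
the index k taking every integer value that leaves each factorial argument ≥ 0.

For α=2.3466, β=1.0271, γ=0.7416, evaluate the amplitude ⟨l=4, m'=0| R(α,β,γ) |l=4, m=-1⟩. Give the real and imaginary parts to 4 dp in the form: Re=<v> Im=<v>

Re=0.2056 Im=0.1884

First d^4_{0,-1}(β=1.0271), then the phase factors e^{-i(0)α} and e^{-i(-1)γ}:
Half-angle: c=0.871006, s=0.491272. N=√(24·24·6·120)=643.987578
k∈{0,1,2,3} keeps every argument non-negative
  k=0: (−1)^1·643.9876/(144)·0.8710^7·0.4913^1 = -0.835575
  k=1: (−1)^2·643.9876/(24)·0.8710^5·0.4913^3 = +1.594921
  k=2: (−1)^3·643.9876/(24)·0.8710^3·0.4913^5 = -0.507390
  k=3: (−1)^4·643.9876/(144)·0.8710^1·0.4913^7 = +0.026903
d^4_{0,-1}(1.0271) = -0.835575 +1.594921 -0.507390 +0.026903 = +0.278859
Attach z-rotation phases: D = e^{-i(0)(2.3466)}·(+0.278859)·e^{-i(-1)(0.7416)} = +0.205627+0.188360i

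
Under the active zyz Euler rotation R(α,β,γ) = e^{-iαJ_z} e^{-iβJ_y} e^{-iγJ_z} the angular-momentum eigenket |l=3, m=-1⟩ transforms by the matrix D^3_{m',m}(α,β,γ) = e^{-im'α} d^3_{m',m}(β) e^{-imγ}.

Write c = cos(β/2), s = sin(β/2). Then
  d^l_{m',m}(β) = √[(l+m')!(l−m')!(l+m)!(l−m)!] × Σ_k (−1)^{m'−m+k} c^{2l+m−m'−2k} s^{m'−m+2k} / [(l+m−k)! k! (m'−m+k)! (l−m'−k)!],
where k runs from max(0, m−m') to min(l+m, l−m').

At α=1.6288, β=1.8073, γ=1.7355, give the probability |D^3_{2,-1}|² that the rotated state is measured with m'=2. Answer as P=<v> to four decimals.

D^3_{2,-1}(1.6288,1.8073,1.7355) = e^{-i·2·1.6288}·d^3_{2,-1}(1.8073)·e^{-i·-1·1.7355}. Compute d first:
Half-angle: c=0.618747, s=0.785591. N=√(120·1·2·24)=75.894664
Admissible k: 0..1 (factorial args all ≥0)
  k=0: (−1)^3·75.8947/(12)·0.6187^3·0.7856^3 = -0.726369
  k=1: (−1)^4·75.8947/(24)·0.6187^1·0.7856^5 = +0.585456
d^3_{2,-1}(1.8073) = -0.726369 +0.585456 = -0.140913
|D^3_{2,-1}|² = |d^3_{2,-1}(β)|² = (-0.140913)² = 0.019857 (the z-rotation phases have unit modulus)

P=0.0199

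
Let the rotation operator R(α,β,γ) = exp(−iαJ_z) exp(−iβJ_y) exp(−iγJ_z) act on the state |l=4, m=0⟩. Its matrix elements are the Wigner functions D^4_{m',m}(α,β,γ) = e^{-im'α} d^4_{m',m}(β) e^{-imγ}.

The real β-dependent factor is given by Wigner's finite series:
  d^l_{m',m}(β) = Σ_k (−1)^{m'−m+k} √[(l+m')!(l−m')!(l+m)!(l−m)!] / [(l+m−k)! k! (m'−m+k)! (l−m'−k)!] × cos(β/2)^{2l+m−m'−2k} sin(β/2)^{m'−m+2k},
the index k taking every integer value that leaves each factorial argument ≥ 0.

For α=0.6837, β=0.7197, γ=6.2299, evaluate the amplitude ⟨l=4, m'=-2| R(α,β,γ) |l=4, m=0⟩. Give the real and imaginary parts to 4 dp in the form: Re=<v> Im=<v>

Split into d^4_{-2,0}(β=0.7197) × two z-phases.
With c≡cos(β/2)=0.935950 and s≡sin(β/2)=0.352134, N=[2·720·24·24]^{1/2}=910.735966
Admissible k: 2..4 (factorial args all ≥0)
  k=2: (−1)^0·910.7360/(96)·0.9359^6·0.3521^2 = +0.790773
  k=3: (−1)^1·910.7360/(36)·0.9359^4·0.3521^4 = -0.298491
  k=4: (−1)^2·910.7360/(96)·0.9359^2·0.3521^6 = +0.015844
d^4_{-2,0}(0.7197) = +0.790773 -0.298491 +0.015844 = +0.508126
Attach z-rotation phases: D = e^{-i(-2)(0.6837)}·(+0.508126)·e^{-i(0)(6.2299)} = +0.102640+0.497652i

Re=0.1026 Im=0.4977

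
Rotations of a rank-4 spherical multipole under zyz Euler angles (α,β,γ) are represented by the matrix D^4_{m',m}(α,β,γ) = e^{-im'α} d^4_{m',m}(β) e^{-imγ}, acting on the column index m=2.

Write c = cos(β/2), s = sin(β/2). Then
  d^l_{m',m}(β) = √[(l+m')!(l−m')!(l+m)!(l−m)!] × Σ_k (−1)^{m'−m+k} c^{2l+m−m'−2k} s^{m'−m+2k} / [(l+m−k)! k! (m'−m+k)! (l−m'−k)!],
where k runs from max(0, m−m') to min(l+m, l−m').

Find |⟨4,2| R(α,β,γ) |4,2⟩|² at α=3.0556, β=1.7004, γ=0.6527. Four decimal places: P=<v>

P=0.1468

First d^4_{2,2}(β=1.7004), then the phase factors e^{-i(2)α} and e^{-i(2)γ}:
With c≡cos(β/2)=0.659833 and s≡sin(β/2)=0.751412, N=[720·2·720·2]^{1/2}=1440.000000
k∈{0,1,2} keeps every argument non-negative
  k=0: (−1)^0·1440.0000/(1440)·0.6598^8·0.7514^0 = +0.035931
  k=1: (−1)^1·1440.0000/(120)·0.6598^6·0.7514^2 = -0.559167
  k=2: (−1)^2·1440.0000/(96)·0.6598^4·0.7514^4 = +0.906443
d^4_{2,2}(1.7004) = +0.035931 -0.559167 +0.906443 = +0.383207
|D^4_{2,2}|² = |d^4_{2,2}(β)|² = (+0.383207)² = 0.146848 (the z-rotation phases have unit modulus)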